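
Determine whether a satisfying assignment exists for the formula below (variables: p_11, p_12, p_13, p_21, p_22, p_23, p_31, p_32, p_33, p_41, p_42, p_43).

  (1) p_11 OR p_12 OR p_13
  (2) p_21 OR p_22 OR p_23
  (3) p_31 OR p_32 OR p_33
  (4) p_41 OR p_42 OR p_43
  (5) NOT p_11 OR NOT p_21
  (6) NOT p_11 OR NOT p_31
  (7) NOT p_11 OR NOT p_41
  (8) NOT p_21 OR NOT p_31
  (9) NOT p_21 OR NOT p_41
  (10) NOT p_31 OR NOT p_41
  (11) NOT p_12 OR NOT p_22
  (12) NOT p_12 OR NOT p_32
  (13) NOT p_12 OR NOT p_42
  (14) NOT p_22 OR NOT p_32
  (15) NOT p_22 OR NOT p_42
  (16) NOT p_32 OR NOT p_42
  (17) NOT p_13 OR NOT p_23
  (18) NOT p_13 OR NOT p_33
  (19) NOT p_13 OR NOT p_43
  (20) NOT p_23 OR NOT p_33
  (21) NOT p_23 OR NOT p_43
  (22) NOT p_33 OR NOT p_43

Branch on p_11: set p_11 = false.
Branch on p_12: set p_12 = true.
The clause (NOT p_22) is unit, so p_22 = false.
The clause (NOT p_32) is unit, so p_32 = false.
The clause (NOT p_42) is unit, so p_42 = false.
Branch on p_21: set p_21 = true.
The clause (NOT p_31) is unit, so p_31 = false.
The clause (p_33) is unit, so p_33 = true.
The clause (NOT p_41) is unit, so p_41 = false.
The clause (p_43) is unit, so p_43 = true.
That conflicts with the unit clause (NOT p_43).
So p_21 must be the other value — set p_21 = false.
The clause (p_23) is unit, so p_23 = true.
The clause (NOT p_13) is unit, so p_13 = false.
The clause (NOT p_33) is unit, so p_33 = false.
The clause (p_31) is unit, so p_31 = true.
The clause (NOT p_41) is unit, so p_41 = false.
The clause (p_43) is unit, so p_43 = true.
That conflicts with the unit clause (NOT p_43).
Neither p_21 = true nor p_21 = false works.
So p_12 must be the other value — set p_12 = false.
The clause (p_13) is unit, so p_13 = true.
The clause (NOT p_23) is unit, so p_23 = false.
The clause (NOT p_33) is unit, so p_33 = false.
The clause (NOT p_43) is unit, so p_43 = false.
Branch on p_21: set p_21 = true.
The clause (NOT p_31) is unit, so p_31 = false.
The clause (p_32) is unit, so p_32 = true.
The clause (NOT p_41) is unit, so p_41 = false.
The clause (p_42) is unit, so p_42 = true.
That conflicts with the unit clause (NOT p_42).
So p_21 must be the other value — set p_21 = false.
The clause (p_22) is unit, so p_22 = true.
The clause (NOT p_32) is unit, so p_32 = false.
The clause (p_31) is unit, so p_31 = true.
The clause (NOT p_41) is unit, so p_41 = false.
The clause (p_42) is unit, so p_42 = true.
That conflicts with the unit clause (NOT p_42).
Neither p_21 = true nor p_21 = false works.
Neither p_12 = true nor p_12 = false works.
So p_11 must be the other value — set p_11 = true.
The clause (NOT p_21) is unit, so p_21 = false.
The clause (NOT p_31) is unit, so p_31 = false.
The clause (NOT p_41) is unit, so p_41 = false.
Branch on p_22: set p_22 = true.
The clause (NOT p_12) is unit, so p_12 = false.
The clause (NOT p_32) is unit, so p_32 = false.
The clause (p_33) is unit, so p_33 = true.
The clause (NOT p_42) is unit, so p_42 = false.
The clause (p_43) is unit, so p_43 = true.
That conflicts with the unit clause (NOT p_43).
So p_22 must be the other value — set p_22 = false.
The clause (p_23) is unit, so p_23 = true.
The clause (NOT p_13) is unit, so p_13 = false.
The clause (NOT p_33) is unit, so p_33 = false.
The clause (p_32) is unit, so p_32 = true.
The clause (NOT p_12) is unit, so p_12 = false.
The clause (NOT p_42) is unit, so p_42 = false.
The clause (p_43) is unit, so p_43 = true.
That conflicts with the unit clause (NOT p_43).
Neither p_22 = true nor p_22 = false works.
Neither p_11 = true nor p_11 = false works.
No assignment satisfies every clause.

No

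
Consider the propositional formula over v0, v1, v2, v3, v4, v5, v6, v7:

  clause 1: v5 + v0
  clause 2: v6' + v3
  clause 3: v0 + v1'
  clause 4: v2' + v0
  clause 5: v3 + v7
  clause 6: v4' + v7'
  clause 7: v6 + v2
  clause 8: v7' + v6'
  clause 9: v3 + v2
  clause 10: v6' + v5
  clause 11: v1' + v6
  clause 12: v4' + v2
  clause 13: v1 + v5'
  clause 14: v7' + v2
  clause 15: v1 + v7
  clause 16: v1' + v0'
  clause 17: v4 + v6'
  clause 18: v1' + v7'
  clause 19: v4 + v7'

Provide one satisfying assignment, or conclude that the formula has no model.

Branch on v5: set v5 = 1.
Unit clause (v1) forces v1 = 1.
Unit clause (v0) forces v0 = 1.
Now (v0') is unsatisfied and unit — conflict.
Undo v5 and try v5 = 0.
Unit clause (v0) forces v0 = 1.
Unit clause (v6') forces v6 = 0.
Unit clause (v2) forces v2 = 1.
Unit clause (v1') forces v1 = 0.
Unit clause (v7) forces v7 = 1.
Unit clause (v4') forces v4 = 0.
Now (v4) is unsatisfied and unit — conflict.
Neither v5 = 1 nor v5 = 0 works.

UNSATISFIABLE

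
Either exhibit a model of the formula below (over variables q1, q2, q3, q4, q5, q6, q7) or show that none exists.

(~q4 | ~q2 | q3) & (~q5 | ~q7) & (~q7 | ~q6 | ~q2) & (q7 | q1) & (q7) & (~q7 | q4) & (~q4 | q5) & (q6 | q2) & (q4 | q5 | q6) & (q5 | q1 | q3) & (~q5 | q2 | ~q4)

UNSATISFIABLE

Unit clause (q7) forces q7 = 1.
Unit clause (~q5) forces q5 = 0.
Unit clause (q4) forces q4 = 1.
But (~q4) is also a unit clause — contradiction.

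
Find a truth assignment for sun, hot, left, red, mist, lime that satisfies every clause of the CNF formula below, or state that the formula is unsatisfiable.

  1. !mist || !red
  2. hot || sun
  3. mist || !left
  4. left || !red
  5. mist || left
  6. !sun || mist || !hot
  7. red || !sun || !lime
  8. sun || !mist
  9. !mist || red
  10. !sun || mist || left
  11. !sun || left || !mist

UNSATISFIABLE

Case mist = false:
Unit clause (!left) forces left = false.
But (left) is also a unit clause — contradiction.
That branch fails; take mist = true instead.
Unit clause (!red) forces red = false.
But (red) is also a unit clause — contradiction.
Either choice for mist ends in contradiction.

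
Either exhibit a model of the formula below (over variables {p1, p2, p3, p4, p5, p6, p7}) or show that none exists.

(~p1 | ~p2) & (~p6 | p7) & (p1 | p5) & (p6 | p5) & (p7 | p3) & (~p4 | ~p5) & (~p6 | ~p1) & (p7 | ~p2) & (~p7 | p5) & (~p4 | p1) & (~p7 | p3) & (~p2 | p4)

p1: 0, p2: 0, p3: 1, p4: 0, p5: 1, p6: 1, p7: 1

Case p1 = 0:
From the singleton clause (p5), p5 = 1.
From the singleton clause (~p4), p4 = 0.
From the singleton clause (~p2), p2 = 0.
Case p6 = 1:
From the singleton clause (p7), p7 = 1.
From the singleton clause (p3), p3 = 1.
This assignment satisfies each clause.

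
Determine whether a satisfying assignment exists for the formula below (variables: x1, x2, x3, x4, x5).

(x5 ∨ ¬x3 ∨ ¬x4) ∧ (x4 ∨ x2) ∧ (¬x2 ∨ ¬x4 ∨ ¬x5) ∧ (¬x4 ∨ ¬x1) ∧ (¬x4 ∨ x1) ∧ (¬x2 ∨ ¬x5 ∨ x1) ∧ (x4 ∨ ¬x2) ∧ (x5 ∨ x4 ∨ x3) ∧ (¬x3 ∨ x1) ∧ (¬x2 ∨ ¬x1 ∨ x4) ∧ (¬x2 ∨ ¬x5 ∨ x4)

No

Try x4 = True.
(¬x1) alone gives x1 = False.
Now (x1) is unsatisfied and unit — conflict.
That branch fails; take x4 = False instead.
(x2) alone gives x2 = True.
Now (¬x2) is unsatisfied and unit — conflict.
Either choice for x4 ends in contradiction.
No assignment satisfies every clause.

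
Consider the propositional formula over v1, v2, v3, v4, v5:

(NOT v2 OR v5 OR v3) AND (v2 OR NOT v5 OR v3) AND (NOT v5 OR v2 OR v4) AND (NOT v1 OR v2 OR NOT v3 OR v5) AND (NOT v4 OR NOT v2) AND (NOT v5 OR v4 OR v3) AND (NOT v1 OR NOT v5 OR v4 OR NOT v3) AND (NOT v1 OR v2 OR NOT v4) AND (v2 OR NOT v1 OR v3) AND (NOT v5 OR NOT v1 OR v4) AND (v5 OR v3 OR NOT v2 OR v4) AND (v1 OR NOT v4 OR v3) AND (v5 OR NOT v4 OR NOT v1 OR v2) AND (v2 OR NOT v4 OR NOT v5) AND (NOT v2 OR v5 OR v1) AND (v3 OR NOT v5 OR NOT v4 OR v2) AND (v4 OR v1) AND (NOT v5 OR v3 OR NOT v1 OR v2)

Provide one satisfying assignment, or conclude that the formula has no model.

v1=false,  v2=false,  v3=true,  v4=true,  v5=false

Try v4 = true.
The clause (NOT v2) is unit, so v2 = false.
The clause (NOT v1) is unit, so v1 = false.
The clause (v3) is unit, so v3 = true.
The clause (NOT v5) is unit, so v5 = false.
Every clause now holds.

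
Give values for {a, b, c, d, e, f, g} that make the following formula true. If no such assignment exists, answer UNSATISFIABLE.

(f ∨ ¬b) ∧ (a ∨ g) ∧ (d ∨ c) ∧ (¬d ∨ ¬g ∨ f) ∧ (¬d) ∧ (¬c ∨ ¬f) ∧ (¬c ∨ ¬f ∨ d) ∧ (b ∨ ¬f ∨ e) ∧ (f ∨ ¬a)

The clause (¬d) is unit, so d = False.
The clause (c) is unit, so c = True.
The clause (¬f) is unit, so f = False.
The clause (¬b) is unit, so b = False.
The clause (¬a) is unit, so a = False.
The clause (g) is unit, so g = True.
All clauses hold; e can take either value.

a: False,  b: False,  c: True,  d: False,  e: True,  f: False,  g: True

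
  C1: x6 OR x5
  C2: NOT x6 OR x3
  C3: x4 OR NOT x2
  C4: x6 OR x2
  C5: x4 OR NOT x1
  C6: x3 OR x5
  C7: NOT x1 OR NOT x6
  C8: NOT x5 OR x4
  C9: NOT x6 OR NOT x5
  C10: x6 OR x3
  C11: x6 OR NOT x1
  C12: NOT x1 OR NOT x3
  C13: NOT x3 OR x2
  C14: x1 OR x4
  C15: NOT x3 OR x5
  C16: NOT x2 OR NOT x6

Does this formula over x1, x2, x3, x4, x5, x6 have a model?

Case x6 = false:
(x5) alone gives x5 = true.
(x2) alone gives x2 = true.
(x4) alone gives x4 = true.
(x3) alone gives x3 = true.
(NOT x1) alone gives x1 = false.
All clauses are satisfied.
A satisfying assignment: x1: false, x2: true, x3: true, x4: true, x5: true, x6: false.

Satisfiable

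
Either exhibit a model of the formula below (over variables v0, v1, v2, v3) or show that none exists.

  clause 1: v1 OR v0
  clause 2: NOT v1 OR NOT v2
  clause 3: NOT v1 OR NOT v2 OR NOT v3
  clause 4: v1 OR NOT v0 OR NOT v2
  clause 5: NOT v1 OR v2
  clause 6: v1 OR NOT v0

UNSATISFIABLE

Branch on v1: set v1 = true.
The clause (NOT v2) is unit, so v2 = false.
Now (v2) is unsatisfied and unit — conflict.
That branch fails; take v1 = false instead.
The clause (v0) is unit, so v0 = true.
Now (NOT v0) is unsatisfied and unit — conflict.
Either choice for v1 ends in contradiction.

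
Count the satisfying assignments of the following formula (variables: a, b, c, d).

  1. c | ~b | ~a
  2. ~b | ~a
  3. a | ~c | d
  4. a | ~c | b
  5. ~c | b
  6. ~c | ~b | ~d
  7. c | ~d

3

There are 2^4 = 16 truth assignments over (a, b, c, d).
Check each against the 7 clauses (columns in the order a, b, c, d):
  F F F F  ✓ satisfies all
  F F F T  ✗ fails (c | ~d)
  F F T F  ✗ fails (a | ~c | d)
  F F T T  ✗ fails (a | ~c | b)
  F T F F  ✓ satisfies all
  F T F T  ✗ fails (c | ~d)
  F T T F  ✗ fails (a | ~c | d)
  F T T T  ✗ fails (~c | ~b | ~d)
  T F F F  ✓ satisfies all
  T F F T  ✗ fails (c | ~d)
  T F T F  ✗ fails (~c | b)
  T F T T  ✗ fails (~c | b)
  T T F F  ✗ fails (c | ~b | ~a)
  T T F T  ✗ fails (c | ~b | ~a)
  T T T F  ✗ fails (~b | ~a)
  T T T T  ✗ fails (~b | ~a)
3 of the 16 rows are models.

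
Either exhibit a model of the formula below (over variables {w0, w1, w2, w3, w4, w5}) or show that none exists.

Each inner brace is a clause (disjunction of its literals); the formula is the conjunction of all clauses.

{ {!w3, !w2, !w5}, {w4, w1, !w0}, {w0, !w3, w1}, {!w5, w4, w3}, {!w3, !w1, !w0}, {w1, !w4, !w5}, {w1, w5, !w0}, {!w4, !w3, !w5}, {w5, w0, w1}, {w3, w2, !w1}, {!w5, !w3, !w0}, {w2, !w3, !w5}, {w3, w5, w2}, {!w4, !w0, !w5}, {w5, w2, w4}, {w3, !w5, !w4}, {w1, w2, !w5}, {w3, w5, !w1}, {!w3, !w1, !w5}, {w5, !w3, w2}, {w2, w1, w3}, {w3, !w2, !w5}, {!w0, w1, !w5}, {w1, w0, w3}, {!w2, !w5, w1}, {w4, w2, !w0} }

Suppose w3 = true.
Suppose w2 = true.
Unit clause (!w5) forces w5 = false.
Suppose w0 = false.
Unit clause (w1) forces w1 = true.
No clause remains; w4 is free.

w0=false; w1=true; w2=true; w3=true; w4=false; w5=false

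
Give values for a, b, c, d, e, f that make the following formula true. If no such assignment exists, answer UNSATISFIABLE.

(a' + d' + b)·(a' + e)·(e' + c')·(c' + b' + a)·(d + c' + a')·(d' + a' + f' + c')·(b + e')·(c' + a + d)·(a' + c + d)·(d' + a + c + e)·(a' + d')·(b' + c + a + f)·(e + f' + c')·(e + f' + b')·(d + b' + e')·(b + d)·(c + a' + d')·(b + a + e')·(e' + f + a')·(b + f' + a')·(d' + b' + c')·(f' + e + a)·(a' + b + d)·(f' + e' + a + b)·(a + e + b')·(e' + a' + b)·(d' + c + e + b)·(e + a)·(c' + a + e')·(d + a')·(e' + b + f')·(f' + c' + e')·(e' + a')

a ↦ 0; b ↦ 1; c ↦ 0; d ↦ 1; e ↦ 1; f ↦ 1

Branch on a: set a = 0.
(e) alone gives e = 1.
(c') alone gives c = 0.
(b) alone gives b = 1.
(f) alone gives f = 1.
(d) alone gives d = 1.
This assignment satisfies each clause.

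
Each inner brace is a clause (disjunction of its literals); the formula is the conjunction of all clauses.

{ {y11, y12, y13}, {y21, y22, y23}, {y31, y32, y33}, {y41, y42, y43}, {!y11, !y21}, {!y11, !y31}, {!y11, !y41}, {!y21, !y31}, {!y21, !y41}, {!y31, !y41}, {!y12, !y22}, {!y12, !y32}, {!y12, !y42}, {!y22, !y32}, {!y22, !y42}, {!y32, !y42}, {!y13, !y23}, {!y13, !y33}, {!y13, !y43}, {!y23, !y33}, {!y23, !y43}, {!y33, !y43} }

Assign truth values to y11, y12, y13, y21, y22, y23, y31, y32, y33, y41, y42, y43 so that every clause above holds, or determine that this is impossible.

Branch on y11: set y11 = false.
Branch on y12: set y12 = true.
Unit clause (!y22) forces y22 = false.
Unit clause (!y32) forces y32 = false.
Unit clause (!y42) forces y42 = false.
Branch on y21: set y21 = true.
Unit clause (!y31) forces y31 = false.
Unit clause (y33) forces y33 = true.
Unit clause (!y41) forces y41 = false.
Unit clause (y43) forces y43 = true.
Now (!y43) is unsatisfied and unit — conflict.
That branch fails; take y21 = false instead.
Unit clause (y23) forces y23 = true.
Unit clause (!y13) forces y13 = false.
Unit clause (!y33) forces y33 = false.
Unit clause (y31) forces y31 = true.
Unit clause (!y41) forces y41 = false.
Unit clause (y43) forces y43 = true.
Now (!y43) is unsatisfied and unit — conflict.
Neither y21 = true nor y21 = false works.
That branch fails; take y12 = false instead.
Unit clause (y13) forces y13 = true.
Unit clause (!y23) forces y23 = false.
Unit clause (!y33) forces y33 = false.
Unit clause (!y43) forces y43 = false.
Branch on y21: set y21 = true.
Unit clause (!y31) forces y31 = false.
Unit clause (y32) forces y32 = true.
Unit clause (!y41) forces y41 = false.
Unit clause (y42) forces y42 = true.
Now (!y42) is unsatisfied and unit — conflict.
That branch fails; take y21 = false instead.
Unit clause (y22) forces y22 = true.
Unit clause (!y32) forces y32 = false.
Unit clause (y31) forces y31 = true.
Unit clause (!y41) forces y41 = false.
Unit clause (y42) forces y42 = true.
Now (!y42) is unsatisfied and unit — conflict.
Neither y21 = true nor y21 = false works.
Neither y12 = true nor y12 = false works.
That branch fails; take y11 = true instead.
Unit clause (!y21) forces y21 = false.
Unit clause (!y31) forces y31 = false.
Unit clause (!y41) forces y41 = false.
Branch on y22: set y22 = true.
Unit clause (!y12) forces y12 = false.
Unit clause (!y32) forces y32 = false.
Unit clause (y33) forces y33 = true.
Unit clause (!y42) forces y42 = false.
Unit clause (y43) forces y43 = true.
Now (!y43) is unsatisfied and unit — conflict.
That branch fails; take y22 = false instead.
Unit clause (y23) forces y23 = true.
Unit clause (!y13) forces y13 = false.
Unit clause (!y33) forces y33 = false.
Unit clause (y32) forces y32 = true.
Unit clause (!y12) forces y12 = false.
Unit clause (!y42) forces y42 = false.
Unit clause (y43) forces y43 = true.
Now (!y43) is unsatisfied and unit — conflict.
Neither y22 = true nor y22 = false works.
Neither y11 = true nor y11 = false works.

UNSATISFIABLE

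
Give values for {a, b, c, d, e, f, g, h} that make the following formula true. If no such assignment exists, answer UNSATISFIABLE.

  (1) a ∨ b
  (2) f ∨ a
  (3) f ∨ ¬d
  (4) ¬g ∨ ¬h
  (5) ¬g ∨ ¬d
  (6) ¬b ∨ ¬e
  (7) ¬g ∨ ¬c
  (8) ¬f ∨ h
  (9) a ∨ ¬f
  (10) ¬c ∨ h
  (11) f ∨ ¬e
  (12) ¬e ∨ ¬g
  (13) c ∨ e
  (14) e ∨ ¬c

Branch on a: set a = True.
Branch on f: set f = True.
(h) alone gives h = True.
(¬g) alone gives g = False.
Branch on b: set b = False.
Branch on c: set c = False.
(e) alone gives e = True.
All clauses hold; d can take either value.

a ↦ True, b ↦ False, c ↦ False, d ↦ False, e ↦ True, f ↦ True, g ↦ False, h ↦ True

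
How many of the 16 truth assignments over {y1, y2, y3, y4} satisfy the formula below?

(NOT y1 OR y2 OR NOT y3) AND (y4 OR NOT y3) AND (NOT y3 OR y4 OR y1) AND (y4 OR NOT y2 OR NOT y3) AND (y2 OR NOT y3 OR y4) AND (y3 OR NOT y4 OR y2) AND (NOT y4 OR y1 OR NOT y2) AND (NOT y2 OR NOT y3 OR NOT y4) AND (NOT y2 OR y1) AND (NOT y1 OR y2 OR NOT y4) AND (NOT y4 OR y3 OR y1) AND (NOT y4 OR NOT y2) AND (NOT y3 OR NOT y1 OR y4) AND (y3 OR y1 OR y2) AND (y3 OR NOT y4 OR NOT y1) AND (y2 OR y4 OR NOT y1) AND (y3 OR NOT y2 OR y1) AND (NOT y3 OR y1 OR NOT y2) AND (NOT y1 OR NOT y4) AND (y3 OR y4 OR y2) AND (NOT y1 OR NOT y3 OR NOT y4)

2

There are 2^4 = 16 truth assignments over (y1, y2, y3, y4).
Check each against the 21 clauses (columns in the order y1, y2, y3, y4):
  F F F F  ✗ fails (y3 OR y1 OR y2)
  F F F T  ✗ fails (y3 OR NOT y4 OR y2)
  F F T F  ✗ fails (y4 OR NOT y3)
  F F T T  ✓ satisfies all
  F T F F  ✗ fails (NOT y2 OR y1)
  F T F T  ✗ fails (NOT y4 OR y1 OR NOT y2)
  F T T F  ✗ fails (y4 OR NOT y3)
  F T T T  ✗ fails (NOT y4 OR y1 OR NOT y2)
  T F F F  ✗ fails (y2 OR y4 OR NOT y1)
  T F F T  ✗ fails (y3 OR NOT y4 OR y2)
  T F T F  ✗ fails (NOT y1 OR y2 OR NOT y3)
  T F T T  ✗ fails (NOT y1 OR y2 OR NOT y3)
  T T F F  ✓ satisfies all
  T T F T  ✗ fails (NOT y4 OR NOT y2)
  T T T F  ✗ fails (y4 OR NOT y3)
  T T T T  ✗ fails (NOT y2 OR NOT y3 OR NOT y4)
2 of the 16 rows are models.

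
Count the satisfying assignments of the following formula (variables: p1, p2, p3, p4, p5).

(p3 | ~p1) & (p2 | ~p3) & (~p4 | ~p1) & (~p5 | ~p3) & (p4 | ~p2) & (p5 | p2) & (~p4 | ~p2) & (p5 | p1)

There are 2^5 = 32 truth assignments over (p1, p2, p3, p4, p5).
Split on p1. With p1 = 1, the clauses containing p1 are satisfied and ~p1 drops from the rest; 0 of the 2^4 = 16 assignments to the other variables satisfy what remains.
With p1 = 0, by the same count on the reduced clause set, 2 assignments work.
(One model: p1=F, p2=F, p3=F, p4=F, p5=T.)
Total: 0 + 2 = 2.

2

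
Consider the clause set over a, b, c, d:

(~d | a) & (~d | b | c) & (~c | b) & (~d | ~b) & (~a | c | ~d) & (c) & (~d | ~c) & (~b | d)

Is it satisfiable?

Unit clause (c) forces c = 1.
Unit clause (b) forces b = 1.
Unit clause (~d) forces d = 0.
That conflicts with the unit clause (d).
No assignment satisfies every clause.

No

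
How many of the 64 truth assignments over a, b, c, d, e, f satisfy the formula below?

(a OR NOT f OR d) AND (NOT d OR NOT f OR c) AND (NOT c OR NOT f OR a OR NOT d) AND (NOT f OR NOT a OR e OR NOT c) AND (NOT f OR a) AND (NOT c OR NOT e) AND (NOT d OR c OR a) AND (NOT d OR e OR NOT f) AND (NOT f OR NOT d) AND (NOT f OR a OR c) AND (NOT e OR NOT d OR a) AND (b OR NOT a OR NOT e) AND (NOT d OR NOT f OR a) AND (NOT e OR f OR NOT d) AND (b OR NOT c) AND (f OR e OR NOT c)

There are 2^6 = 64 truth assignments over (a, b, c, d, e, f).
Split on d. With d = true, the clauses containing d are satisfied and NOT d drops from the rest; 2 of the 2^5 = 32 assignments to the other variables satisfy what remains.
With d = false, by the same count on the reduced clause set, 10 assignments work.
(One model: a=F, b=F, c=F, d=F, e=F, f=F.)
Total: 2 + 10 = 12.

12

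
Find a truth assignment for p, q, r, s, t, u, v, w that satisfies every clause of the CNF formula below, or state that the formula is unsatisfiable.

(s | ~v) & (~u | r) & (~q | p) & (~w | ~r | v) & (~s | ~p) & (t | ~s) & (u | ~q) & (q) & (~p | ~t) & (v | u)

p: 1; q: 1; r: 1; s: 0; t: 0; u: 1; v: 0; w: 0

Unit clause (q) forces q = 1.
Unit clause (p) forces p = 1.
Unit clause (~s) forces s = 0.
Unit clause (~v) forces v = 0.
Unit clause (u) forces u = 1.
Unit clause (r) forces r = 1.
Unit clause (~w) forces w = 0.
Unit clause (~t) forces t = 0.
This assignment satisfies each clause.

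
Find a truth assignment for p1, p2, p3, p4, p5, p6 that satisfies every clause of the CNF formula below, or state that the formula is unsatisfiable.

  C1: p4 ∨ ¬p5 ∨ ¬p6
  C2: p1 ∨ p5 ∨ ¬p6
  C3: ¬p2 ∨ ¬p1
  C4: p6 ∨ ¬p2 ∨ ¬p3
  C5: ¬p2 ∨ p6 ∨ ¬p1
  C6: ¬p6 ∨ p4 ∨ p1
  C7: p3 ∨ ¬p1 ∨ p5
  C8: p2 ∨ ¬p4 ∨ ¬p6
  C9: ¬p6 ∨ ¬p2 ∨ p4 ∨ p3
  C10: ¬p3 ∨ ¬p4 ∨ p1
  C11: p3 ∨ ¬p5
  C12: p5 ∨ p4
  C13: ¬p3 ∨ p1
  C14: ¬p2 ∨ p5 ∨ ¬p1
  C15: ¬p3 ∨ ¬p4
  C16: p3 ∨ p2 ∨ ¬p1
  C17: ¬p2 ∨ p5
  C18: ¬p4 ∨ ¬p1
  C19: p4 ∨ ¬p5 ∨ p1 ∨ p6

Case p2 = False:
Case p4 = True:
The clause (¬p6) is unit, so p6 = False.
The clause (¬p3) is unit, so p3 = False.
The clause (¬p5) is unit, so p5 = False.
The clause (¬p1) is unit, so p1 = False.
All clauses are satisfied.

p1: False; p2: False; p3: False; p4: True; p5: False; p6: False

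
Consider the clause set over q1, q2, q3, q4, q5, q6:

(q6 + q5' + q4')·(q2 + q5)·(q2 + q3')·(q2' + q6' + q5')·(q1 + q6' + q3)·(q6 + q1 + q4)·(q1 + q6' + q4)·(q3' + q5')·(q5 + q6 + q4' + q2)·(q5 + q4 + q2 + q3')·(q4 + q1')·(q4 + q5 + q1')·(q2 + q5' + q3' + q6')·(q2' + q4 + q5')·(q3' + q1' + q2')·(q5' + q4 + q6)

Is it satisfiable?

Satisfiable

Branch on q2: set q2 = 1.
Branch on q6: set q6 = 0.
Branch on q5: set q5 = 0.
Branch on q1: set q1 = 0.
From the singleton clause (q4), q4 = 1.
No clause remains; q3 is free.
A satisfying assignment: q1: 0; q2: 1; q3: 1; q4: 1; q5: 0; q6: 0.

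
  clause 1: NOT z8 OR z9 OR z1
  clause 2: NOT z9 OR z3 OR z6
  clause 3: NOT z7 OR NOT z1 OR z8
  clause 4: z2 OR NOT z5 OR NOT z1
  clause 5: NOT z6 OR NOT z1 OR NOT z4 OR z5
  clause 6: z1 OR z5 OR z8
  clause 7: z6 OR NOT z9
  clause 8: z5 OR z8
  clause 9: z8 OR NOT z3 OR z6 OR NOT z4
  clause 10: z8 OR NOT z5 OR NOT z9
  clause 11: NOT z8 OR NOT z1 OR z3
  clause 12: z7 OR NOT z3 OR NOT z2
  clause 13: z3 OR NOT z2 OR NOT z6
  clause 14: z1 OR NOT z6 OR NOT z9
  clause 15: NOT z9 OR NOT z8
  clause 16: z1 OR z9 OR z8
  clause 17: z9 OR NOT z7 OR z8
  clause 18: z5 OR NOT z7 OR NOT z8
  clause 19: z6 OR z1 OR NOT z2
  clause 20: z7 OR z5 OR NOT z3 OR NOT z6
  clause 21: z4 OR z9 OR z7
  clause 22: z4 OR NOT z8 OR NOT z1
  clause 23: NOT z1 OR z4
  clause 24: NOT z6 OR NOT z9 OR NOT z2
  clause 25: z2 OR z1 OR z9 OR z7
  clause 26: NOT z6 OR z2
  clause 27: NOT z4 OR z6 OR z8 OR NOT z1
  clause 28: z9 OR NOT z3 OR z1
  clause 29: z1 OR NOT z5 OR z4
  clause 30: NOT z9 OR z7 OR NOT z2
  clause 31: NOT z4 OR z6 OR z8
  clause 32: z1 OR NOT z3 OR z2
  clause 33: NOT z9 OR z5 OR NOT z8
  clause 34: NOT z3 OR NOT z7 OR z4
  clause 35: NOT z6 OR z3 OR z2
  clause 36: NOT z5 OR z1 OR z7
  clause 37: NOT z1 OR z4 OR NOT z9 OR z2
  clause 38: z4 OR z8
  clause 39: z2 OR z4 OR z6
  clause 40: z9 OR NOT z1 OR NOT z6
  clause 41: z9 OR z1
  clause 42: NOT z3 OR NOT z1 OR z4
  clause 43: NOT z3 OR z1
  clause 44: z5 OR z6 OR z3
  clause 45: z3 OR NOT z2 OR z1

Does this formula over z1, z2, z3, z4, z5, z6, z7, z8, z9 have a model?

Satisfiable

Case z6 = false:
The clause (NOT z9) is unit, so z9 = false.
The clause (z1) is unit, so z1 = true.
The clause (z4) is unit, so z4 = true.
The clause (z8) is unit, so z8 = true.
The clause (z3) is unit, so z3 = true.
Case z2 = false:
The clause (NOT z5) is unit, so z5 = false.
The clause (NOT z7) is unit, so z7 = false.
This assignment satisfies each clause.
A satisfying assignment: z1 ↦ true; z2 ↦ false; z3 ↦ true; z4 ↦ true; z5 ↦ false; z6 ↦ false; z7 ↦ false; z8 ↦ true; z9 ↦ false.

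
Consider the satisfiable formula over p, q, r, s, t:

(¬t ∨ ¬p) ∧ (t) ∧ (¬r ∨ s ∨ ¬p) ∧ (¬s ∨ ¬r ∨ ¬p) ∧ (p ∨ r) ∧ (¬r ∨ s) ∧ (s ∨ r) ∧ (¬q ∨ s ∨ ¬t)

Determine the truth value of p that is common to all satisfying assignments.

False

Suppose p = True.
Unit clause (¬t) forces t = False.
That conflicts with the unit clause (t).
So every satisfying assignment has p = False.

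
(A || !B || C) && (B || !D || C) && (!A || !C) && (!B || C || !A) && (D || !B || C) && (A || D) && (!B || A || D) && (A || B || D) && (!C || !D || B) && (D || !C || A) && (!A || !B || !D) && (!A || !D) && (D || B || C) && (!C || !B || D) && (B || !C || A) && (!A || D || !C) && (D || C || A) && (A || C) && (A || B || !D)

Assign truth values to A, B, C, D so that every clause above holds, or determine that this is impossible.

A: false; B: true; C: true; D: true

Try A = false.
From the singleton clause (D), D = true.
From the singleton clause (C), C = true.
From the singleton clause (B), B = true.
This assignment satisfies each clause.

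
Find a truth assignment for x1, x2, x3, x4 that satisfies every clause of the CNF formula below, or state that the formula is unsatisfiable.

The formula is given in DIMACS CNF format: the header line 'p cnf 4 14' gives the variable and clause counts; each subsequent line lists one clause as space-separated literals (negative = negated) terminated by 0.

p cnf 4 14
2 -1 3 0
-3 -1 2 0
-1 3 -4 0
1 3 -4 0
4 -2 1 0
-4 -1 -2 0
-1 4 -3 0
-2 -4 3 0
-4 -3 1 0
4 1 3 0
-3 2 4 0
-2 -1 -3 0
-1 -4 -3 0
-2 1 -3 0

Try x2 = True.
Try x4 = False.
The clause (x1) is unit, so x1 = True.
The clause (¬x3) is unit, so x3 = False.
All clauses are satisfied.

x1=True,  x2=True,  x3=False,  x4=False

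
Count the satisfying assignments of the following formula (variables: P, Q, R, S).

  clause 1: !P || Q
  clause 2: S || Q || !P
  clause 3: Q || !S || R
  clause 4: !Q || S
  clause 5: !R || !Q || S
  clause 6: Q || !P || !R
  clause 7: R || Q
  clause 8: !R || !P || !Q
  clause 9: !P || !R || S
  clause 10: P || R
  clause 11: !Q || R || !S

3

There are 2^4 = 16 truth assignments over (P, Q, R, S).
Check each against the 11 clauses (columns in the order P, Q, R, S):
  F F F F  ✗ fails (R || Q)
  F F F T  ✗ fails (Q || !S || R)
  F F T F  ✓ satisfies all
  F F T T  ✓ satisfies all
  F T F F  ✗ fails (!Q || S)
  F T F T  ✗ fails (P || R)
  F T T F  ✗ fails (!Q || S)
  F T T T  ✓ satisfies all
  T F F F  ✗ fails (!P || Q)
  T F F T  ✗ fails (!P || Q)
  T F T F  ✗ fails (!P || Q)
  T F T T  ✗ fails (!P || Q)
  T T F F  ✗ fails (!Q || S)
  T T F T  ✗ fails (!Q || R || !S)
  T T T F  ✗ fails (!Q || S)
  T T T T  ✗ fails (!R || !P || !Q)
3 of the 16 rows are models.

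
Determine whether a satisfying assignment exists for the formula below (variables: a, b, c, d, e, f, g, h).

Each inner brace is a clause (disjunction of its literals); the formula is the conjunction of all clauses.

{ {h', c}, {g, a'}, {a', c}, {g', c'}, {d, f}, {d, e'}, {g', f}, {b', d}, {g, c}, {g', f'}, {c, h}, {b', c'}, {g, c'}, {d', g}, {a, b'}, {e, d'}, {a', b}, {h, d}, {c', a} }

Try h = 0.
The clause (c) is unit, so c = 1.
The clause (g') is unit, so g = 0.
Now (g) is unsatisfied and unit — conflict.
So h must be the other value — set h = 1.
The clause (c) is unit, so c = 1.
The clause (g') is unit, so g = 0.
Now (g) is unsatisfied and unit — conflict.
Neither h = 1 nor h = 0 works.
No assignment satisfies every clause.

Unsatisfiable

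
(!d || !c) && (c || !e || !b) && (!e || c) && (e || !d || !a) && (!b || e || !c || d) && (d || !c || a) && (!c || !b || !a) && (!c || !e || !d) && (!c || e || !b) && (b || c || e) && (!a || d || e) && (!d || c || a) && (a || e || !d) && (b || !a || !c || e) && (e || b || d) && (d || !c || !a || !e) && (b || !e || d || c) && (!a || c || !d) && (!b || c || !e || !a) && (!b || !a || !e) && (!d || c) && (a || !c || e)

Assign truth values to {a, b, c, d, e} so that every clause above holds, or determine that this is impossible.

a: false, b: true, c: false, d: false, e: false

Branch on d: set d = false.
Branch on e: set e = false.
From the singleton clause (!a), a = false.
From the singleton clause (!c), c = false.
From the singleton clause (b), b = true.
Every clause now holds.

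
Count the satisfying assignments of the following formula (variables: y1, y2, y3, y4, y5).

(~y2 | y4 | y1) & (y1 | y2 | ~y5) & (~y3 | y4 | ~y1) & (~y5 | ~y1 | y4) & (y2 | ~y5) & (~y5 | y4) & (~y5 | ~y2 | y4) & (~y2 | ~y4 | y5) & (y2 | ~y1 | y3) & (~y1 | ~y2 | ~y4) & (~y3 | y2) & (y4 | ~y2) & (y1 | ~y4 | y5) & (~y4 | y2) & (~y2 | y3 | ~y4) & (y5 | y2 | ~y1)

2

There are 2^5 = 32 truth assignments over (y1, y2, y3, y4, y5).
Split on y2. With y2 = 1, the clauses containing y2 are satisfied and ~y2 drops from the rest; 1 of the 2^4 = 16 assignments to the other variables satisfy what remains.
With y2 = 0, by the same count on the reduced clause set, 1 assignment works.
(One model: y1=F, y2=F, y3=F, y4=F, y5=F.)
Total: 1 + 1 = 2.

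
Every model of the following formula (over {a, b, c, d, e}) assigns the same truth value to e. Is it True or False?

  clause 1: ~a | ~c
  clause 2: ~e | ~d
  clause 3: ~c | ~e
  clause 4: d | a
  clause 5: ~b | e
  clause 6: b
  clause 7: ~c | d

True

Suppose e = 0.
Unit clause (~b) forces b = 0.
That conflicts with the unit clause (b).
So every satisfying assignment has e = True.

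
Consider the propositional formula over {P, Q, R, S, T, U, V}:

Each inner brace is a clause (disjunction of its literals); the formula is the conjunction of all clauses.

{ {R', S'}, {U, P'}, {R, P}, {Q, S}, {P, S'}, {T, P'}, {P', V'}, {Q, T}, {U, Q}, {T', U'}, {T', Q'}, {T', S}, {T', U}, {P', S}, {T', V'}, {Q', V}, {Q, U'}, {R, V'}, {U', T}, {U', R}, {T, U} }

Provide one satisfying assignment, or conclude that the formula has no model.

UNSATISFIABLE

Branch on R: set R = 0.
The clause (P) is unit, so P = 1.
The clause (U) is unit, so U = 1.
Now (U') is unsatisfied and unit — conflict.
That branch fails; take R = 1 instead.
The clause (S') is unit, so S = 0.
The clause (Q) is unit, so Q = 1.
The clause (T') is unit, so T = 0.
The clause (P') is unit, so P = 0.
The clause (V) is unit, so V = 1.
The clause (U') is unit, so U = 0.
Now (U) is unsatisfied and unit — conflict.
Both values of R lead to a conflict.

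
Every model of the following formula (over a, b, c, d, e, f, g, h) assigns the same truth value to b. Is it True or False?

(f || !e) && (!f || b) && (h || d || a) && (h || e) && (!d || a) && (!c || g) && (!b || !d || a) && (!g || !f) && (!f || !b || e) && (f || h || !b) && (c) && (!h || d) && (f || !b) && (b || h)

Suppose b = true.
(c) alone gives c = true.
(g) alone gives g = true.
(!f) alone gives f = false.
That conflicts with the unit clause (f).
So every satisfying assignment has b = False.

False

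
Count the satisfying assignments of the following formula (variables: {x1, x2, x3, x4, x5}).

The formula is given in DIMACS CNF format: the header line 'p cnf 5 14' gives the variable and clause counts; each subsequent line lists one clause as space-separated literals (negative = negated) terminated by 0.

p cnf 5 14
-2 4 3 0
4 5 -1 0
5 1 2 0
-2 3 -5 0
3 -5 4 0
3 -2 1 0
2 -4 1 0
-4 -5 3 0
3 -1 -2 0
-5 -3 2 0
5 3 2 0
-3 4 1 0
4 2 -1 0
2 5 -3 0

There are 2^5 = 32 truth assignments over (x1, x2, x3, x4, x5).
Split on x5. With x5 = True, the clauses containing x5 are satisfied and ¬x5 drops from the rest; 3 of the 2^4 = 16 assignments to the other variables satisfy what remains.
With x5 = False, by the same count on the reduced clause set, 2 assignments work.
(One model: x1=F, x2=T, x3=T, x4=T, x5=F.)
Total: 3 + 2 = 5.

5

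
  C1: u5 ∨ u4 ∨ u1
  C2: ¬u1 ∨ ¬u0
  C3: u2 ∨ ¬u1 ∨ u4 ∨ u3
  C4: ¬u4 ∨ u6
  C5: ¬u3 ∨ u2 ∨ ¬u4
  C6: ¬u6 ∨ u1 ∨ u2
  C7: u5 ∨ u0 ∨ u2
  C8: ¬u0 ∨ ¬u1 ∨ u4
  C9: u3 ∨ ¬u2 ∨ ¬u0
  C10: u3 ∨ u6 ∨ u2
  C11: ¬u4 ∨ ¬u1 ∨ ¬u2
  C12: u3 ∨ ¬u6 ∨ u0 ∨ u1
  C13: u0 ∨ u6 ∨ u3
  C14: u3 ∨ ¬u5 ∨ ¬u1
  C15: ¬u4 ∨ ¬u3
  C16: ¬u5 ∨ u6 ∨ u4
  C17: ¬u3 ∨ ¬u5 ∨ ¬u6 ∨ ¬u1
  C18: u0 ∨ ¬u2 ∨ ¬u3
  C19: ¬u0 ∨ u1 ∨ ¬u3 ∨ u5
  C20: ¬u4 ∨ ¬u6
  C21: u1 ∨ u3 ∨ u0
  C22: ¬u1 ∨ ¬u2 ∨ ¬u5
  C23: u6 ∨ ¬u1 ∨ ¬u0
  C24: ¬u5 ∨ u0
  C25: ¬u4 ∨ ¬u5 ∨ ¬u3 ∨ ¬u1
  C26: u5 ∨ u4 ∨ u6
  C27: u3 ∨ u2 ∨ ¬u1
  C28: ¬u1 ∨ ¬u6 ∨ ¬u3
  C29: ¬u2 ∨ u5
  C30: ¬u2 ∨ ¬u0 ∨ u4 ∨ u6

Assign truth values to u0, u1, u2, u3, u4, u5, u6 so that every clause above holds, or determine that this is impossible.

u0 ↦ True,  u1 ↦ False,  u2 ↦ True,  u3 ↦ True,  u4 ↦ False,  u5 ↦ True,  u6 ↦ True

Suppose u1 = False.
Suppose u5 = True.
(u0) alone gives u0 = True.
Suppose u4 = False.
(u6) alone gives u6 = True.
(u2) alone gives u2 = True.
(u3) alone gives u3 = True.
This assignment satisfies each clause.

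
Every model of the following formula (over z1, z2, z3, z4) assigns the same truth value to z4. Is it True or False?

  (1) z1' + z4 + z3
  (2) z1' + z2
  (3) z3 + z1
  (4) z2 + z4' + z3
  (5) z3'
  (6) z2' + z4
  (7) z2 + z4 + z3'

True

Suppose z4 = 0.
The clause (z3') is unit, so z3 = 0.
The clause (z1') is unit, so z1 = 0.
Now (z1) is unsatisfied and unit — conflict.
So every satisfying assignment has z4 = True.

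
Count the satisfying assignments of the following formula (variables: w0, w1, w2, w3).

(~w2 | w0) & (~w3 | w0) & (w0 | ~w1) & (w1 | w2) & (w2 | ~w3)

5

There are 2^4 = 16 truth assignments over (w0, w1, w2, w3).
Check each against the 5 clauses (columns in the order w0, w1, w2, w3):
  F F F F  ✗ fails (w1 | w2)
  F F F T  ✗ fails (~w3 | w0)
  F F T F  ✗ fails (~w2 | w0)
  F F T T  ✗ fails (~w2 | w0)
  F T F F  ✗ fails (w0 | ~w1)
  F T F T  ✗ fails (~w3 | w0)
  F T T F  ✗ fails (~w2 | w0)
  F T T T  ✗ fails (~w2 | w0)
  T F F F  ✗ fails (w1 | w2)
  T F F T  ✗ fails (w1 | w2)
  T F T F  ✓ satisfies all
  T F T T  ✓ satisfies all
  T T F F  ✓ satisfies all
  T T F T  ✗ fails (w2 | ~w3)
  T T T F  ✓ satisfies all
  T T T T  ✓ satisfies all
5 of the 16 rows are models.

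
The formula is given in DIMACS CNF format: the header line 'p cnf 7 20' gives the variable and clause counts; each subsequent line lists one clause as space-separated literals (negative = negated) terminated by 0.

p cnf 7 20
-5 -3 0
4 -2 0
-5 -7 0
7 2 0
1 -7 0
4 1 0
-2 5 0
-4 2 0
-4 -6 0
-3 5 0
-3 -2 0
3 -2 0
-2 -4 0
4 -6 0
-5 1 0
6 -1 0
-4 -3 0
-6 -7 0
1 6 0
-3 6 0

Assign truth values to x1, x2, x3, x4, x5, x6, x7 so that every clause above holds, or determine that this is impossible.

UNSATISFIABLE

Case x5 = False:
Unit clause (¬x2) forces x2 = False.
Unit clause (x7) forces x7 = True.
Unit clause (x1) forces x1 = True.
Unit clause (¬x4) forces x4 = False.
Unit clause (¬x3) forces x3 = False.
Unit clause (¬x6) forces x6 = False.
But (x6) is also a unit clause — contradiction.
Undo x5 and try x5 = True.
Unit clause (¬x3) forces x3 = False.
Unit clause (¬x7) forces x7 = False.
Unit clause (x2) forces x2 = True.
But (¬x2) is also a unit clause — contradiction.
Neither x5 = True nor x5 = False works.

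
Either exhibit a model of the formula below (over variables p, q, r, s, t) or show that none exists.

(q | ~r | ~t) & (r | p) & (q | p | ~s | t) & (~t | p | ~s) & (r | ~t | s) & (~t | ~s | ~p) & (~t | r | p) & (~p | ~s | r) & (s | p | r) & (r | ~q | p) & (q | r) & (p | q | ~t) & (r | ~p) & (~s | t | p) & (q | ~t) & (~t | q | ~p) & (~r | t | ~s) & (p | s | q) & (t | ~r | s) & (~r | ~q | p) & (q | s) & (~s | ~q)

Try r = 1.
Try q = 1.
Unit clause (p) forces p = 1.
Unit clause (~s) forces s = 0.
Unit clause (t) forces t = 1.
All clauses are satisfied.

p ↦ 1, q ↦ 1, r ↦ 1, s ↦ 0, t ↦ 1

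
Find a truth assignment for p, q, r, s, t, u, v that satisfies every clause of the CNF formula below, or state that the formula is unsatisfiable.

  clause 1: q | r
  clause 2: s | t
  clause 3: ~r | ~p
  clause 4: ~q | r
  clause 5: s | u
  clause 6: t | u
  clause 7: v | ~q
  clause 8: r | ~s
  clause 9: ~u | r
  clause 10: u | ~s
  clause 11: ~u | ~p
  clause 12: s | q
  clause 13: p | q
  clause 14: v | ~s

p=0; q=1; r=1; s=1; t=0; u=1; v=1

Try q = 1.
From the singleton clause (r), r = 1.
From the singleton clause (~p), p = 0.
From the singleton clause (v), v = 1.
Try s = 1.
From the singleton clause (u), u = 1.
Every clause is now satisfied; t is unconstrained.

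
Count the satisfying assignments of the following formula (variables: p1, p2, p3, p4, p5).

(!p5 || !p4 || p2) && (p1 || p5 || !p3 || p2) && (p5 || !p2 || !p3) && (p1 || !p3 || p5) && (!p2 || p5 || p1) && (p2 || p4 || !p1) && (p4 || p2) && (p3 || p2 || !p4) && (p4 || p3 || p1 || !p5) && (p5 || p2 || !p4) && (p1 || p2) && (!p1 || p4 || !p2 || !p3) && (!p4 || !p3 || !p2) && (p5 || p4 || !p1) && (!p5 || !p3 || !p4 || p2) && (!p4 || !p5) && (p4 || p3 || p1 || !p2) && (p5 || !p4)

There are 2^5 = 32 truth assignments over (p1, p2, p3, p4, p5).
Split on p4. With p4 = true, the clauses containing p4 are satisfied and !p4 drops from the rest; 0 of the 2^4 = 16 assignments to the other variables satisfy what remains.
With p4 = false, by the same count on the reduced clause set, 2 assignments work.
(One model: p1=F, p2=T, p3=T, p4=F, p5=T.)
Total: 0 + 2 = 2.

2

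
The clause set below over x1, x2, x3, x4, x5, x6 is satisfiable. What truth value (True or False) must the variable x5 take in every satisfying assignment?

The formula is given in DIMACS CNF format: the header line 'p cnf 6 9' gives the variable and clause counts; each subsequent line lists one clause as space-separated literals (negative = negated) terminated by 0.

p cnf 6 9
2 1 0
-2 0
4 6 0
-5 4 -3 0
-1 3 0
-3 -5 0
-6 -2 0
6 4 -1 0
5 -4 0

Suppose x5 = True.
(¬x2) alone gives x2 = False.
(x1) alone gives x1 = True.
(x3) alone gives x3 = True.
Now (¬x3) is unsatisfied and unit — conflict.
So every satisfying assignment has x5 = False.

False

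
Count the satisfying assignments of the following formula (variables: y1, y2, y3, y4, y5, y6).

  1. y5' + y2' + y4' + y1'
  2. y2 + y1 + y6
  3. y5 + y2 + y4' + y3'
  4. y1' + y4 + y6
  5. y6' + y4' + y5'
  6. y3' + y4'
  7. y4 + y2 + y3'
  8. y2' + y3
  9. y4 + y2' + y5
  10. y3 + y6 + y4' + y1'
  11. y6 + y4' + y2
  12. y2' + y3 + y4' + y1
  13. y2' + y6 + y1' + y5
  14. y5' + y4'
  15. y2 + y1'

6

There are 2^6 = 64 truth assignments over (y1, y2, y3, y4, y5, y6).
Split on y3. With y3 = 1, the clauses containing y3 are satisfied and y3' drops from the rest; 3 of the 2^5 = 32 assignments to the other variables satisfy what remains.
With y3 = 0, by the same count on the reduced clause set, 3 assignments work.
(One model: y1=F, y2=F, y3=F, y4=F, y5=F, y6=T.)
Total: 3 + 3 = 6.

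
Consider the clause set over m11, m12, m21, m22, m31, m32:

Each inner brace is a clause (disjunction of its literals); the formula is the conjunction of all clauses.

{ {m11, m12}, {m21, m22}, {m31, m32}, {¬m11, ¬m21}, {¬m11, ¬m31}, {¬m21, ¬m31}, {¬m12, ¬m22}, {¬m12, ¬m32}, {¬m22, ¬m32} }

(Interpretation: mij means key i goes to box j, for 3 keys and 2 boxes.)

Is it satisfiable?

Try m11 = True.
From the singleton clause (¬m21), m21 = False.
From the singleton clause (m22), m22 = True.
From the singleton clause (¬m31), m31 = False.
From the singleton clause (m32), m32 = True.
But (¬m32) is also a unit clause — contradiction.
So m11 must be the other value — set m11 = False.
From the singleton clause (m12), m12 = True.
From the singleton clause (¬m22), m22 = False.
From the singleton clause (m21), m21 = True.
From the singleton clause (¬m31), m31 = False.
From the singleton clause (m32), m32 = True.
But (¬m32) is also a unit clause — contradiction.
Either choice for m11 ends in contradiction.
No assignment satisfies every clause.

No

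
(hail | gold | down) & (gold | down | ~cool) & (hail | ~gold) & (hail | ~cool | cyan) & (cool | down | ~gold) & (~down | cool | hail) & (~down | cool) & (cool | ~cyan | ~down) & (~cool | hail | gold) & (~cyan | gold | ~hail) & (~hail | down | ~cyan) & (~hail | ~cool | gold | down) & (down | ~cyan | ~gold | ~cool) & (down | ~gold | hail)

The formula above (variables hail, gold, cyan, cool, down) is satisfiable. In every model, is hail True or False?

True

Suppose hail = 0.
Unit clause (~gold) forces gold = 0.
Unit clause (down) forces down = 1.
Unit clause (cool) forces cool = 1.
But (~cool) is also a unit clause — contradiction.
So every satisfying assignment has hail = True.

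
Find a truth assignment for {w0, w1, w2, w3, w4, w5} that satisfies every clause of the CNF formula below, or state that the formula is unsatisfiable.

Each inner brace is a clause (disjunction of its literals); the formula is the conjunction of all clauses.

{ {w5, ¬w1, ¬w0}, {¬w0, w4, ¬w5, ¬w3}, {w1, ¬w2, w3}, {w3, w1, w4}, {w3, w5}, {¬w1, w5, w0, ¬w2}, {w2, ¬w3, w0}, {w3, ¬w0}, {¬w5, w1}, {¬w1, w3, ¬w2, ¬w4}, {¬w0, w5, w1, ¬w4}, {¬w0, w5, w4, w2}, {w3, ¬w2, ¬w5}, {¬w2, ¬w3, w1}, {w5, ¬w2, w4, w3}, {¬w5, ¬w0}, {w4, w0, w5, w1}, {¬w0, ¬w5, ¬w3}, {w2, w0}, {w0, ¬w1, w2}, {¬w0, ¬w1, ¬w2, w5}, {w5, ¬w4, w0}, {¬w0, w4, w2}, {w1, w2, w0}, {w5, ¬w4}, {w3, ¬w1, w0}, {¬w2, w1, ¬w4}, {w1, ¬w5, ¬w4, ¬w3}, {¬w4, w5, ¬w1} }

Branch on w3: set w3 = True.
Branch on w2: set w2 = True.
The clause (w1) is unit, so w1 = True.
Branch on w5: set w5 = True.
The clause (¬w0) is unit, so w0 = False.
No clause remains; w4 is free.

w0 ↦ False; w1 ↦ True; w2 ↦ True; w3 ↦ True; w4 ↦ True; w5 ↦ True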